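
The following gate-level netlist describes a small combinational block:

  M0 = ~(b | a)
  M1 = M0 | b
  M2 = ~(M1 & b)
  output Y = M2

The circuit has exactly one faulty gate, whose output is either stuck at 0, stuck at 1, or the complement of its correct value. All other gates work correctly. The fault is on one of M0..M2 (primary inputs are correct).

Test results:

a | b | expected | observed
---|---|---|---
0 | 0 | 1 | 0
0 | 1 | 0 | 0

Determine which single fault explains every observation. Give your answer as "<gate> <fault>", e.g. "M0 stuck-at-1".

M2 stuck-at-0

Fault-free values for test 1 (a=0, b=0): M0=1, M1=1, M2=1, giving Y=1. Observed 0.
Test 1: faults giving observed 0 are {M2 stuck-at-0, M2 inverted output}.
Test 2 (a=0, b=1): fault-free M0=0, M1=1, M2=0 → 0; observed 0. Eliminates M2 inverted output.
Only M2 stuck-at-0 is consistent with every test.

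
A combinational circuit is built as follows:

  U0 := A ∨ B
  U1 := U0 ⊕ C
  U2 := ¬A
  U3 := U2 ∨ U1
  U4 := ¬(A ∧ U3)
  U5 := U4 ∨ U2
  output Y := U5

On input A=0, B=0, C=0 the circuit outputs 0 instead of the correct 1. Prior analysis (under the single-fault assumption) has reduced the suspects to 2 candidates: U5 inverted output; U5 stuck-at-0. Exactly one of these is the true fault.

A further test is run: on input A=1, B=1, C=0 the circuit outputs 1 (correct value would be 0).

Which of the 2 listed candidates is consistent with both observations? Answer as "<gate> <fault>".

Evaluate each candidate on input A=1, B=1, C=0:
  U5 inverted output: U0=1, U1=1, U2=0, U3=1, U4=0, U5=1 [inverted output] → 1 — matches
  U5 stuck-at-0: U0=1, U1=1, U2=0, U3=1, U4=0, U5=0 [stuck-at-0] → 0 — eliminated
Only U5 inverted output reproduces the observed 1.

U5 inverted output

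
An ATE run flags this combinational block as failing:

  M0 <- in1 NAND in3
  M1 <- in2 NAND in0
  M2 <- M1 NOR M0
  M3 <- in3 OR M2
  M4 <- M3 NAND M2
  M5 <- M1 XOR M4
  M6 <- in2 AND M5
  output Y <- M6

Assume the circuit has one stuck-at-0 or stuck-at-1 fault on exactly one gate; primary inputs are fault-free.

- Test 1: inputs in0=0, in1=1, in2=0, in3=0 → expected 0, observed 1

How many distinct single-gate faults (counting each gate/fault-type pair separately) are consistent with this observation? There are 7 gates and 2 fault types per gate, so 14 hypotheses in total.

Fault-free: M0=1, M1=1, M2=0, M3=0, M4=1, M5=0, M6=0 → 0. Observed 1.
  M0 stuck-at-0: output 0 ✗
  M0 stuck-at-1: output 0 ✗
  M1 stuck-at-0: output 0 ✗
  M1 stuck-at-1: output 0 ✗
  M2 stuck-at-0: output 0 ✗
  M2 stuck-at-1: output 0 ✗
  M3 stuck-at-0: output 0 ✗
  M3 stuck-at-1: output 0 ✗
  M4 stuck-at-0: output 0 ✗
  M4 stuck-at-1: output 0 ✗
  M5 stuck-at-0: output 0 ✗
  M5 stuck-at-1: output 0 ✗
  M6 stuck-at-0: output 0 ✗
  M6 stuck-at-1: output 1 ✓
Consistent faults: {M6 stuck-at-1} — 1 in all.

1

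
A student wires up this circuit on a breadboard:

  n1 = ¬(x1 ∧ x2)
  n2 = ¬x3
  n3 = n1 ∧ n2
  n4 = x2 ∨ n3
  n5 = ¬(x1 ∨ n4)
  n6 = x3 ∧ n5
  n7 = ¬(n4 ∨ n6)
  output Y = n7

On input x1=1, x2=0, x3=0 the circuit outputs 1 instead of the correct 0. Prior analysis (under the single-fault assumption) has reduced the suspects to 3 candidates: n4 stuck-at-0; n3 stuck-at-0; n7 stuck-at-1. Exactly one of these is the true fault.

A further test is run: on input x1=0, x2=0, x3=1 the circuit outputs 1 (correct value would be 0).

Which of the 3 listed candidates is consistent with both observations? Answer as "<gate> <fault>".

n7 stuck-at-1

Evaluate each candidate on input x1=0, x2=0, x3=1:
  n4 stuck-at-0: n1=1, n2=0, n3=0, n4=0 [stuck-at-0], n5=1, n6=1, n7=0 → 0 — eliminated
  n3 stuck-at-0: n1=1, n2=0, n3=0 [stuck-at-0], n4=0, n5=1, n6=1, n7=0 → 0 — eliminated
  n7 stuck-at-1: n1=1, n2=0, n3=0, n4=0, n5=1, n6=1, n7=1 [stuck-at-1] → 1 — matches
Only n7 stuck-at-1 reproduces the observed 1.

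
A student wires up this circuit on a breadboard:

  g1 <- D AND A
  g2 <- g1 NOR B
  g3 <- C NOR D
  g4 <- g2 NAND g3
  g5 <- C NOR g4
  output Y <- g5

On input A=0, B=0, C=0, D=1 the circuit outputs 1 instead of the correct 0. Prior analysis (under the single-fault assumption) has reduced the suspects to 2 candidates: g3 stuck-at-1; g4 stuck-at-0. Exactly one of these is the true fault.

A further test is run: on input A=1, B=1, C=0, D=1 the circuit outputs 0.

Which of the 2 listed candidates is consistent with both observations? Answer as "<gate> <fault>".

Evaluate each candidate on input A=1, B=1, C=0, D=1:
  g3 stuck-at-1: g1=1, g2=0, g3=1 [stuck-at-1], g4=1, g5=0 → 0 — matches
  g4 stuck-at-0: g1=1, g2=0, g3=0, g4=0 [stuck-at-0], g5=1 → 1 — eliminated
Only g3 stuck-at-1 reproduces the observed 0.

g3 stuck-at-1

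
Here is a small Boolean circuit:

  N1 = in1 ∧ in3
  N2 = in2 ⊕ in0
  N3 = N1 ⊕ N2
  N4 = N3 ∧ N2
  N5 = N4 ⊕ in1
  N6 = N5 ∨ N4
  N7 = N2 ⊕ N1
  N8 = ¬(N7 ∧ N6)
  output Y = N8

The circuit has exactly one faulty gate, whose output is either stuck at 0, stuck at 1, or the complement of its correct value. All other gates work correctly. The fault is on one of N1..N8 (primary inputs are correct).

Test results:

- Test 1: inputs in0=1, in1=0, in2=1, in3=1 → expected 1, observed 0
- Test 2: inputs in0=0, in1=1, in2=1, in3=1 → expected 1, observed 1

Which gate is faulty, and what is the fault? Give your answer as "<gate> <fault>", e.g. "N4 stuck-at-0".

Fault-free values for test 1 (in0=1, in1=0, in2=1, in3=1): N1=0, N2=0, N3=0, N4=0, N5=0, N6=0, N7=0, N8=1, giving Y=1. Observed 0.
Test 1: faults giving observed 0 are {N2 stuck-at-1, N2 inverted output, N8 stuck-at-0, N8 inverted output}.
Test 2 (in0=0, in1=1, in2=1, in3=1): fault-free N1=1, N2=1, N3=0, N4=0, N5=1, N6=1, N7=0, N8=1 → 1; observed 1. Eliminates N2 inverted output, N8 stuck-at-0, N8 inverted output.
Only N2 stuck-at-1 is consistent with every test.

N2 stuck-at-1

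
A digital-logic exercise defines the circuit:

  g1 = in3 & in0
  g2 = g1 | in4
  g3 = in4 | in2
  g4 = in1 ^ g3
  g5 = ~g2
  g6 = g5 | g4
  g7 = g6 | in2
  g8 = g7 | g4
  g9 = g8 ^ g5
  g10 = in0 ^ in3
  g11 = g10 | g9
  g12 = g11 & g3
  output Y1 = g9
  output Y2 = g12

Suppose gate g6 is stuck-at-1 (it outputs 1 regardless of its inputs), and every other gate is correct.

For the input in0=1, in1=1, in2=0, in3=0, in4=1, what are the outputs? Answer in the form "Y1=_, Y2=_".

Y1=1, Y2=1

Propagate with g6 forced: g1=0, g2=1, g3=1, g4=0, g5=0, g6=1 [stuck-at-1], g7=1, g8=1, g9=1, g10=1, g11=1, g12=1.
So the outputs are Y1=1, Y2=1. (Without the fault they would be Y1=0, Y2=1.)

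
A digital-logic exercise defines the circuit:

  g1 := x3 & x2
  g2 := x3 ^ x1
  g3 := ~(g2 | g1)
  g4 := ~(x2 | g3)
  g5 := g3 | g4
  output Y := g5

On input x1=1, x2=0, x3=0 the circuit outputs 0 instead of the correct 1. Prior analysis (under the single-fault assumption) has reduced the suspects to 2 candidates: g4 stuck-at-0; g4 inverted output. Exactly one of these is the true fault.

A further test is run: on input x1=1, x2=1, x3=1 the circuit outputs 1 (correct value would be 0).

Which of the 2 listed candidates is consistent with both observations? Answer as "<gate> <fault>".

Evaluate each candidate on input x1=1, x2=1, x3=1:
  g4 stuck-at-0: g1=1, g2=0, g3=0, g4=0 [stuck-at-0], g5=0 → 0 — eliminated
  g4 inverted output: g1=1, g2=0, g3=0, g4=1 [inverted output], g5=1 → 1 — matches
Only g4 inverted output reproduces the observed 1.

g4 inverted output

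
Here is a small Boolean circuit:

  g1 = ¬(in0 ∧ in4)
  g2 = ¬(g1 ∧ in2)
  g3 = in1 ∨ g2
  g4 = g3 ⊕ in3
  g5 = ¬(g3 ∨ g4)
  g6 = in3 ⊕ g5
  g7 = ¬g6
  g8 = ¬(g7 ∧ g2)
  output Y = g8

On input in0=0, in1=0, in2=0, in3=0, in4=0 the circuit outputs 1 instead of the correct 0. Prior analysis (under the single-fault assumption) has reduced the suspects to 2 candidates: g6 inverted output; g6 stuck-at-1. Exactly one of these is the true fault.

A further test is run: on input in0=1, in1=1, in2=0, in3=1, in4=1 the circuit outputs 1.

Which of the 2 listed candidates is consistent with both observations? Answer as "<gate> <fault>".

Evaluate each candidate on input in0=1, in1=1, in2=0, in3=1, in4=1:
  g6 inverted output: g1=0, g2=1, g3=1, g4=0, g5=0, g6=0 [inverted output], g7=1, g8=0 → 0 — eliminated
  g6 stuck-at-1: g1=0, g2=1, g3=1, g4=0, g5=0, g6=1 [stuck-at-1], g7=0, g8=1 → 1 — matches
Only g6 stuck-at-1 reproduces the observed 1.

g6 stuck-at-1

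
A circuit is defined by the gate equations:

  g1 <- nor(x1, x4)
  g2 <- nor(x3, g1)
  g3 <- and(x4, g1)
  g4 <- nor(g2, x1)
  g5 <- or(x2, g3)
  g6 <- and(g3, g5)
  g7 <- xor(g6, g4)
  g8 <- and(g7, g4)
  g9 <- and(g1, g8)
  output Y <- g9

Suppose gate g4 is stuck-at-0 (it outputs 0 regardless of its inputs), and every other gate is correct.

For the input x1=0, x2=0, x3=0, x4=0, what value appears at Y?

0

Propagate with g4 forced: g1=1, g2=0, g3=0, g4=0 [stuck-at-0], g5=0, g6=0, g7=0, g8=0, g9=0.
So Y = 0. (Without the fault it would be 1.)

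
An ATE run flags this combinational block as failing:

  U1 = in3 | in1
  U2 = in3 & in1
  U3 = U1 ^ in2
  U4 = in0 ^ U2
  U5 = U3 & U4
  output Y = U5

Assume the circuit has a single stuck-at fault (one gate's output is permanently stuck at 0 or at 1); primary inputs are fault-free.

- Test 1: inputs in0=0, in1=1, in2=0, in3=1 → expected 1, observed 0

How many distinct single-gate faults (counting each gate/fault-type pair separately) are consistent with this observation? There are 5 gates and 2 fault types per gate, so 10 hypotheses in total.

5

Fault-free: U1=1, U2=1, U3=1, U4=1, U5=1 → 1. Observed 0.
  U1 stuck-at-0: output 0 ✓
  U1 stuck-at-1: output 1 ✗
  U2 stuck-at-0: output 0 ✓
  U2 stuck-at-1: output 1 ✗
  U3 stuck-at-0: output 0 ✓
  U3 stuck-at-1: output 1 ✗
  U4 stuck-at-0: output 0 ✓
  U4 stuck-at-1: output 1 ✗
  U5 stuck-at-0: output 0 ✓
  U5 stuck-at-1: output 1 ✗
Consistent faults: {U1 stuck-at-0, U2 stuck-at-0, U3 stuck-at-0, U4 stuck-at-0, U5 stuck-at-0} — 5 in all.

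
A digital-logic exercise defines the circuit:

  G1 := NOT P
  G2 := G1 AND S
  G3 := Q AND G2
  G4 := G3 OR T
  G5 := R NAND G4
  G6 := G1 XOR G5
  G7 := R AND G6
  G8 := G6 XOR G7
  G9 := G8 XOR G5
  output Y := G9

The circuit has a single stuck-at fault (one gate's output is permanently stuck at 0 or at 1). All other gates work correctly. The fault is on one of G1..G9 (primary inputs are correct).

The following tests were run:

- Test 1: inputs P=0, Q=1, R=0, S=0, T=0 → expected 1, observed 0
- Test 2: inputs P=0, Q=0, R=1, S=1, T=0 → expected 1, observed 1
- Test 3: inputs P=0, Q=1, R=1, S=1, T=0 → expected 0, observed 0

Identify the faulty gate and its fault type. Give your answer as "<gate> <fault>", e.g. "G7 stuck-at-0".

Fault-free values for test 1 (P=0, Q=1, R=0, S=0, T=0): G1=1, G2=0, G3=0, G4=0, G5=1, G6=0, G7=0, G8=0, G9=1, giving Y=1. Observed 0.
Test 1: faults giving observed 0 are {G1 stuck-at-0, G6 stuck-at-1, G7 stuck-at-1, G8 stuck-at-1, G9 stuck-at-0}.
Test 2 (P=0, Q=0, R=1, S=1, T=0): fault-free G1=1, G2=1, G3=0, G4=0, G5=1, G6=0, G7=0, G8=0, G9=1 → 1; observed 1. Eliminates G7 stuck-at-1, G8 stuck-at-1, G9 stuck-at-0.
Test 3 (P=0, Q=1, R=1, S=1, T=0): fault-free G1=1, G2=1, G3=1, G4=1, G5=0, G6=1, G7=1, G8=0, G9=0 → 0; observed 0. Eliminates G1 stuck-at-0.
Only G6 stuck-at-1 is consistent with every test.

G6 stuck-at-1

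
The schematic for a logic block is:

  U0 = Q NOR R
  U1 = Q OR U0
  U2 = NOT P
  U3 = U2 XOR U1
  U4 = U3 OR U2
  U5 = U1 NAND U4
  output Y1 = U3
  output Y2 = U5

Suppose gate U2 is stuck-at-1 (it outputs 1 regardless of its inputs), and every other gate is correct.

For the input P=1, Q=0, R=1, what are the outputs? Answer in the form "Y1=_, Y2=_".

Propagate with U2 forced: U0=0, U1=0, U2=1 [stuck-at-1], U3=1, U4=1, U5=1.
So the outputs are Y1=1, Y2=1. (Without the fault they would be Y1=0, Y2=1.)

Y1=1, Y2=1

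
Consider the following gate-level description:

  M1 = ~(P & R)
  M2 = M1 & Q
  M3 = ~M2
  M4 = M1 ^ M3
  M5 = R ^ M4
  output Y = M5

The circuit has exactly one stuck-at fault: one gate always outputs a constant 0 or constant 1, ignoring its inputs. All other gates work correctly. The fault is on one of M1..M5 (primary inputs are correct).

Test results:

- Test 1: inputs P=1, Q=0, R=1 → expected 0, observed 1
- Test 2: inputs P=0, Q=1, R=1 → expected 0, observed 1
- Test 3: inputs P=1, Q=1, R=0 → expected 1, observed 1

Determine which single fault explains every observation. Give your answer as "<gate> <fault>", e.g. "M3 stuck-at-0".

Fault-free values for test 1 (P=1, Q=0, R=1): M1=0, M2=0, M3=1, M4=1, M5=0, giving Y=0. Observed 1.
Test 1: faults giving observed 1 are {M1 stuck-at-1, M2 stuck-at-1, M3 stuck-at-0, M4 stuck-at-0, M5 stuck-at-1}.
Test 2 (P=0, Q=1, R=1): fault-free M1=1, M2=1, M3=0, M4=1, M5=0 → 0; observed 1. Eliminates M1 stuck-at-1, M2 stuck-at-1, M3 stuck-at-0.
Test 3 (P=1, Q=1, R=0): fault-free M1=1, M2=1, M3=0, M4=1, M5=1 → 1; observed 1. Eliminates M4 stuck-at-0.
Only M5 stuck-at-1 is consistent with every test.

M5 stuck-at-1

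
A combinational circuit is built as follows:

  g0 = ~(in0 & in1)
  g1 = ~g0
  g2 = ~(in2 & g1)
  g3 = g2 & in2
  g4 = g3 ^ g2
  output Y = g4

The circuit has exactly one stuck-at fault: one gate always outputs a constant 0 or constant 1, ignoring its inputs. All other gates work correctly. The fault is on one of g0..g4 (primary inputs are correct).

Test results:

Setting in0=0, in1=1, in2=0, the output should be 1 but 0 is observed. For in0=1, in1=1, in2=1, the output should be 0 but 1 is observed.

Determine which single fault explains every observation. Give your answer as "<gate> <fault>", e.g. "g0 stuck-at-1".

Fault-free values for test 1 (in0=0, in1=1, in2=0): g0=1, g1=0, g2=1, g3=0, g4=1, giving Y=1. Observed 0.
Test 1: faults giving observed 0 are {g2 stuck-at-0, g3 stuck-at-1, g4 stuck-at-0}.
Test 2 (in0=1, in1=1, in2=1): fault-free g0=0, g1=1, g2=0, g3=0, g4=0 → 0; observed 1. Eliminates g2 stuck-at-0, g4 stuck-at-0.
Only g3 stuck-at-1 is consistent with every test.

g3 stuck-at-1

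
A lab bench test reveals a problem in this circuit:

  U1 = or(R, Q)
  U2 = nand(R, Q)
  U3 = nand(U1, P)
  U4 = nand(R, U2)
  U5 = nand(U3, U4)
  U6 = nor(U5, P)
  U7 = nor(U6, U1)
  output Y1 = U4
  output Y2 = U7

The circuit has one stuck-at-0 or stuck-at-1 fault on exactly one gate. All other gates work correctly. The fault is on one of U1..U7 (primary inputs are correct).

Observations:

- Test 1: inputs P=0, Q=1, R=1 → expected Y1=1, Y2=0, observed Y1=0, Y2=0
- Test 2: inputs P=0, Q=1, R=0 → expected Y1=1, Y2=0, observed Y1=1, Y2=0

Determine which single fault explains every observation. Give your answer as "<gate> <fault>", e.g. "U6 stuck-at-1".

U2 stuck-at-1

Fault-free values for test 1 (P=0, Q=1, R=1): U1=1, U2=0, U3=1, U4=1, U5=0, U6=1, U7=0, giving Y1=1, Y2=0. Observed Y1=0, Y2=0.
Test 1: faults giving observed Y1=0, Y2=0 are {U2 stuck-at-1, U4 stuck-at-0}.
Test 2 (P=0, Q=1, R=0): fault-free U1=1, U2=1, U3=1, U4=1, U5=0, U6=1, U7=0 → Y1=1, Y2=0; observed Y1=1, Y2=0. Eliminates U4 stuck-at-0.
Only U2 stuck-at-1 is consistent with every test.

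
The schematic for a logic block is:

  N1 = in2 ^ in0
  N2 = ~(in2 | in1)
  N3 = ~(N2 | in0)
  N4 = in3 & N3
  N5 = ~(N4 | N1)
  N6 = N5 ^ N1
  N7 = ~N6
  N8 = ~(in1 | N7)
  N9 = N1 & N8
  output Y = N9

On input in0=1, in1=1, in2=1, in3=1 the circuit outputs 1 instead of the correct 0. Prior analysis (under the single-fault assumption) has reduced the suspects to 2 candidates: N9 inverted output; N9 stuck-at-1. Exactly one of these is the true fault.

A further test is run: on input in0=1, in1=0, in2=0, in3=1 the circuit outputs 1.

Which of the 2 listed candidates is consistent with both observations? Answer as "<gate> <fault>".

N9 stuck-at-1

Evaluate each candidate on input in0=1, in1=0, in2=0, in3=1:
  N9 inverted output: N1=1, N2=1, N3=0, N4=0, N5=0, N6=1, N7=0, N8=1, N9=0 [inverted output] → 0 — eliminated
  N9 stuck-at-1: N1=1, N2=1, N3=0, N4=0, N5=0, N6=1, N7=0, N8=1, N9=1 [stuck-at-1] → 1 — matches
Only N9 stuck-at-1 reproduces the observed 1.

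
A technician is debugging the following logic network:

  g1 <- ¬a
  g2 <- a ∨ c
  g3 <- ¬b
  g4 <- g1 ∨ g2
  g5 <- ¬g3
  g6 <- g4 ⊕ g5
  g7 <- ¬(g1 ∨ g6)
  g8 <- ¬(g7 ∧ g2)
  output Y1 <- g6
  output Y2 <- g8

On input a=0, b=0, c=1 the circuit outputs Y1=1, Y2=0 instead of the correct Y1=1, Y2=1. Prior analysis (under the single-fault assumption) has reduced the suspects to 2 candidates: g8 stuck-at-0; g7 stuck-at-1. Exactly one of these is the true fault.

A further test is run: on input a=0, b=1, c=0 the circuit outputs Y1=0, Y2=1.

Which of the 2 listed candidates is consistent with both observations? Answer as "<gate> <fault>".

Evaluate each candidate on input a=0, b=1, c=0:
  g8 stuck-at-0: g1=1, g2=0, g3=0, g4=1, g5=1, g6=0, g7=0, g8=0 [stuck-at-0] → Y1=0, Y2=0 — eliminated
  g7 stuck-at-1: g1=1, g2=0, g3=0, g4=1, g5=1, g6=0, g7=1 [stuck-at-1], g8=1 → Y1=0, Y2=1 — matches
Only g7 stuck-at-1 reproduces the observed Y1=0, Y2=1.

g7 stuck-at-1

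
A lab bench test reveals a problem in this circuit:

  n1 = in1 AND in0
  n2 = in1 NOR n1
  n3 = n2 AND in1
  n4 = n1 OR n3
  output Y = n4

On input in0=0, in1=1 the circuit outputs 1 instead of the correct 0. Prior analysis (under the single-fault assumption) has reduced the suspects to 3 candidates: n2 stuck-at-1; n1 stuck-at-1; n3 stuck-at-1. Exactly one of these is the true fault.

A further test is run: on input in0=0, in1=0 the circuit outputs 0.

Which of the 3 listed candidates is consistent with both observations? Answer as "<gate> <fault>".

n2 stuck-at-1

Evaluate each candidate on input in0=0, in1=0:
  n2 stuck-at-1: n1=0, n2=1 [stuck-at-1], n3=0, n4=0 → 0 — matches
  n1 stuck-at-1: n1=1 [stuck-at-1], n2=0, n3=0, n4=1 → 1 — eliminated
  n3 stuck-at-1: n1=0, n2=1, n3=1 [stuck-at-1], n4=1 → 1 — eliminated
Only n2 stuck-at-1 reproduces the observed 0.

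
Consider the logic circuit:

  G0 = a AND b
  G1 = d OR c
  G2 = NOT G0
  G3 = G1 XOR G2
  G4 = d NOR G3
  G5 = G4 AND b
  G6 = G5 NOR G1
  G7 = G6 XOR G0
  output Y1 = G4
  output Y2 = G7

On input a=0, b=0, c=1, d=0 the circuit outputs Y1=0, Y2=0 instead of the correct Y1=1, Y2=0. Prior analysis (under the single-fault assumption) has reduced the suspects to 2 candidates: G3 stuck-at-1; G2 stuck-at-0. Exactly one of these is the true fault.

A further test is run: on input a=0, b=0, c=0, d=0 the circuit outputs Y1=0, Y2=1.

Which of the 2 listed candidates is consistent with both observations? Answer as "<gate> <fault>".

Evaluate each candidate on input a=0, b=0, c=0, d=0:
  G3 stuck-at-1: G0=0, G1=0, G2=1, G3=1 [stuck-at-1], G4=0, G5=0, G6=1, G7=1 → Y1=0, Y2=1 — matches
  G2 stuck-at-0: G0=0, G1=0, G2=0 [stuck-at-0], G3=0, G4=1, G5=0, G6=1, G7=1 → Y1=1, Y2=1 — eliminated
Only G3 stuck-at-1 reproduces the observed Y1=0, Y2=1.

G3 stuck-at-1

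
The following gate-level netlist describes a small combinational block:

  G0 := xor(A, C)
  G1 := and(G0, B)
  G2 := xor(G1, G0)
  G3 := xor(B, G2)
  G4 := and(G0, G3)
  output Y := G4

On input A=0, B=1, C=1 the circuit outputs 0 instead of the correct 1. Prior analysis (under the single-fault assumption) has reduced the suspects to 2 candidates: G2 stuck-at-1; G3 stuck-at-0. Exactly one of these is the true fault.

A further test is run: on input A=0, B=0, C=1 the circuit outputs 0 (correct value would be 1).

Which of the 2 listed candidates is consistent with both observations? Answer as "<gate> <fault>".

Evaluate each candidate on input A=0, B=0, C=1:
  G2 stuck-at-1: G0=1, G1=0, G2=1 [stuck-at-1], G3=1, G4=1 → 1 — eliminated
  G3 stuck-at-0: G0=1, G1=0, G2=1, G3=0 [stuck-at-0], G4=0 → 0 — matches
Only G3 stuck-at-0 reproduces the observed 0.

G3 stuck-at-0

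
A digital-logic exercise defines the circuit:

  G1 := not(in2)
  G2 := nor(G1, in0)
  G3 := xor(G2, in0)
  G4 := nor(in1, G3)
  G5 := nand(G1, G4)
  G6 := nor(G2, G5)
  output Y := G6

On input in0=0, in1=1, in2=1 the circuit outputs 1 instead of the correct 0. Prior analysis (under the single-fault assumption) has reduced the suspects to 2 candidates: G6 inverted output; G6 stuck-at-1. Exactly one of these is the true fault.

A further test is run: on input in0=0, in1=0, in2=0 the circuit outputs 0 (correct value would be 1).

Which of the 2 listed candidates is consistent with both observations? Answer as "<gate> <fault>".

Evaluate each candidate on input in0=0, in1=0, in2=0:
  G6 inverted output: G1=1, G2=0, G3=0, G4=1, G5=0, G6=0 [inverted output] → 0 — matches
  G6 stuck-at-1: G1=1, G2=0, G3=0, G4=1, G5=0, G6=1 [stuck-at-1] → 1 — eliminated
Only G6 inverted output reproduces the observed 0.

G6 inverted output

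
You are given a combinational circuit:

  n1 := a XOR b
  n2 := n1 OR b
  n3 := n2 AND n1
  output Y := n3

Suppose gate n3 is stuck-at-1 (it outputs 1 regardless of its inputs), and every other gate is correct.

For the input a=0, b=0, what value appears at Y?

1

Propagate with n3 forced: n1=0, n2=0, n3=1 [stuck-at-1].
So Y = 1. (Without the fault it would be 0.)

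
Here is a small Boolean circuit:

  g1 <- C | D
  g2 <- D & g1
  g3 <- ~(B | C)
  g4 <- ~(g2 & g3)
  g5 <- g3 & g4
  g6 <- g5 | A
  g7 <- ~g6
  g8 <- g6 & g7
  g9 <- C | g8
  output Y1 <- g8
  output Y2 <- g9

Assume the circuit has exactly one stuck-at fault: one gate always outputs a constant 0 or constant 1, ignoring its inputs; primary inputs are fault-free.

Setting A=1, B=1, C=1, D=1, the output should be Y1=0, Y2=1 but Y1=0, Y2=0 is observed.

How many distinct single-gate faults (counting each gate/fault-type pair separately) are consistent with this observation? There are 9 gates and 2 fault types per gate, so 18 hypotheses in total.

Fault-free: g1=1, g2=1, g3=0, g4=1, g5=0, g6=1, g7=0, g8=0, g9=1 → Y1=0, Y2=1. Observed Y1=0, Y2=0.
  g1: none of the 2 fault types match ✗
  g2: none of the 2 fault types match ✗
  g3: none of the 2 fault types match ✗
  g4: none of the 2 fault types match ✗
  g5: none of the 2 fault types match ✗
  g6: none of the 2 fault types match ✗
  g7: none of the 2 fault types match ✗
  g8: none of the 2 fault types match ✗
  g9: stuck-at-0 ✓; others ✗
Consistent faults: {g9 stuck-at-0} — 1 in all.

1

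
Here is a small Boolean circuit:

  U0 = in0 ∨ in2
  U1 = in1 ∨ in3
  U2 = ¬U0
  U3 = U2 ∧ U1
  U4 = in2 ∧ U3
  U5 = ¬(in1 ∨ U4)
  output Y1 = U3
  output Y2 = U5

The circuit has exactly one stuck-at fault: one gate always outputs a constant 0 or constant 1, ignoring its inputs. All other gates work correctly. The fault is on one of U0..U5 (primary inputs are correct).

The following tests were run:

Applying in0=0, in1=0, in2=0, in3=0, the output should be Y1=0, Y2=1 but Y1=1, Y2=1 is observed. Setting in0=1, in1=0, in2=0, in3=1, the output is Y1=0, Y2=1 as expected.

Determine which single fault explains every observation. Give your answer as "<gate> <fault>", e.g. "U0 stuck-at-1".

U1 stuck-at-1

Fault-free values for test 1 (in0=0, in1=0, in2=0, in3=0): U0=0, U1=0, U2=1, U3=0, U4=0, U5=1, giving Y1=0, Y2=1. Observed Y1=1, Y2=1.
Test 1: faults giving observed Y1=1, Y2=1 are {U1 stuck-at-1, U3 stuck-at-1}.
Test 2 (in0=1, in1=0, in2=0, in3=1): fault-free U0=1, U1=1, U2=0, U3=0, U4=0, U5=1 → Y1=0, Y2=1; observed Y1=0, Y2=1. Eliminates U3 stuck-at-1.
Only U1 stuck-at-1 is consistent with every test.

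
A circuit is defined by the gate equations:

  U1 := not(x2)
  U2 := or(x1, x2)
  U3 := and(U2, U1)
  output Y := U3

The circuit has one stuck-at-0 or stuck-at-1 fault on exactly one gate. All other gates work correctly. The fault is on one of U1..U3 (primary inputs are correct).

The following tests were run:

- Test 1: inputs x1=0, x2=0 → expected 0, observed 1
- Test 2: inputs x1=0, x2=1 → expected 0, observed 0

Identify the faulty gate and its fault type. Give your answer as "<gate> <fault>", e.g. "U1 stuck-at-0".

Fault-free values for test 1 (x1=0, x2=0): U1=1, U2=0, U3=0, giving Y=0. Observed 1.
Test 1: faults giving observed 1 are {U2 stuck-at-1, U3 stuck-at-1}.
Test 2 (x1=0, x2=1): fault-free U1=0, U2=1, U3=0 → 0; observed 0. Eliminates U3 stuck-at-1.
Only U2 stuck-at-1 is consistent with every test.

U2 stuck-at-1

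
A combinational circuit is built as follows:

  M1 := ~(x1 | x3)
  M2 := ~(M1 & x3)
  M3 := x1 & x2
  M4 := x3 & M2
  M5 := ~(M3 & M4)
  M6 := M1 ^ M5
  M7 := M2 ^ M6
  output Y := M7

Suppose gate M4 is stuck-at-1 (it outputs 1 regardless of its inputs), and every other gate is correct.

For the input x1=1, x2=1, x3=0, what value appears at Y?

Propagate with M4 forced: M1=0, M2=1, M3=1, M4=1 [stuck-at-1], M5=0, M6=0, M7=1.
So Y = 1. (Without the fault it would be 0.)

1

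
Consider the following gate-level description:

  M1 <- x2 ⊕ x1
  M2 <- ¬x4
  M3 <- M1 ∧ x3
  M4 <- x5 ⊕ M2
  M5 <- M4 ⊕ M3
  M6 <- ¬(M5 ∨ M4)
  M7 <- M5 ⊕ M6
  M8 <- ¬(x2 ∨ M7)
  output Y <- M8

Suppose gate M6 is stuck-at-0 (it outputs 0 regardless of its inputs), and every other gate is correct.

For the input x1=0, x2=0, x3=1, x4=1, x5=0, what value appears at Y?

1

Propagate with M6 forced: M1=0, M2=0, M3=0, M4=0, M5=0, M6=0 [stuck-at-0], M7=0, M8=1.
So Y = 1. (Without the fault it would be 0.)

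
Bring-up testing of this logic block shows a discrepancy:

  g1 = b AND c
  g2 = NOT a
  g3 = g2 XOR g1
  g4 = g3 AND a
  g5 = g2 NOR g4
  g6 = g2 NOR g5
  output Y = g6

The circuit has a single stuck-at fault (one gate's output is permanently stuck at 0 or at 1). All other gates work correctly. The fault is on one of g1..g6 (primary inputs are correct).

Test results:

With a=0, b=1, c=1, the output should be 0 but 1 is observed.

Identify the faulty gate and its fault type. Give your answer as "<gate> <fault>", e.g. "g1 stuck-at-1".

g6 stuck-at-1

Fault-free values for test 1 (a=0, b=1, c=1): g1=1, g2=1, g3=0, g4=0, g5=0, g6=0, giving Y=0. Observed 1.
Test 1: faults giving observed 1 are {g6 stuck-at-1}.
Only g6 stuck-at-1 is consistent with every test.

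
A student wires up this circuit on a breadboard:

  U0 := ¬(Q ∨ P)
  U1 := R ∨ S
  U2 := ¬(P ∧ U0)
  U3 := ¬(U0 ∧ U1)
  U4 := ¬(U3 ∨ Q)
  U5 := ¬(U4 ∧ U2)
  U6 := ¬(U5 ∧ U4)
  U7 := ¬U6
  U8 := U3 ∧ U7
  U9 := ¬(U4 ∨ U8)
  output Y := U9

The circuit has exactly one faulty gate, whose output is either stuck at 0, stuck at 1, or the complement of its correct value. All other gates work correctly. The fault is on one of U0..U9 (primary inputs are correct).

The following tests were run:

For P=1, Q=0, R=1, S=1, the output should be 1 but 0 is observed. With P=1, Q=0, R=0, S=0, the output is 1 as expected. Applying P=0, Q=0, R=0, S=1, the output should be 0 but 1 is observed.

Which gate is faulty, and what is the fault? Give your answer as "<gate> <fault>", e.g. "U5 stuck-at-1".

U0 inverted output

Fault-free values for test 1 (P=1, Q=0, R=1, S=1): U0=0, U1=1, U2=1, U3=1, U4=0, U5=1, U6=1, U7=0, U8=0, U9=1, giving Y=1. Observed 0.
Test 1: faults giving observed 0 are {U0 stuck-at-1, U0 inverted output, U3 stuck-at-0, U3 inverted output, U4 stuck-at-1, U4 inverted output, U6 stuck-at-0, U6 inverted output, U7 stuck-at-1, U7 inverted output, U8 stuck-at-1, U8 inverted output, U9 stuck-at-0, U9 inverted output}.
Test 2 (P=1, Q=0, R=0, S=0): fault-free U0=0, U1=0, U2=1, U3=1, U4=0, U5=1, U6=1, U7=0, U8=0, U9=1 → 1; observed 1. Eliminates U3 stuck-at-0, U3 inverted output, U4 stuck-at-1, U4 inverted output, U6 stuck-at-0, U6 inverted output, U7 stuck-at-1, U7 inverted output, U8 stuck-at-1, U8 inverted output, U9 stuck-at-0, U9 inverted output.
Test 3 (P=0, Q=0, R=0, S=1): fault-free U0=1, U1=1, U2=1, U3=0, U4=1, U5=0, U6=1, U7=0, U8=0, U9=0 → 0; observed 1. Eliminates U0 stuck-at-1.
Only U0 inverted output is consistent with every test.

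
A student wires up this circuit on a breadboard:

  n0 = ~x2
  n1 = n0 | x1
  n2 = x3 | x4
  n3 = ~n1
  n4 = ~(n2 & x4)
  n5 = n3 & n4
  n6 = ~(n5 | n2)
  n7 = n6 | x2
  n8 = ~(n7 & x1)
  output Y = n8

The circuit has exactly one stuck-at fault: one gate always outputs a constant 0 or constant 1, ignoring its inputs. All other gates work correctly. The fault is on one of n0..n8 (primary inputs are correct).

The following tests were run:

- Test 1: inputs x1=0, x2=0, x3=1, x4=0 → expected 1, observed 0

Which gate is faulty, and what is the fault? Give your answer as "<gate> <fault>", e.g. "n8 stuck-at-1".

Fault-free values for test 1 (x1=0, x2=0, x3=1, x4=0): n0=1, n1=1, n2=1, n3=0, n4=1, n5=0, n6=0, n7=0, n8=1, giving Y=1. Observed 0.
Test 1: faults giving observed 0 are {n8 stuck-at-0}.
Only n8 stuck-at-0 is consistent with every test.

n8 stuck-at-0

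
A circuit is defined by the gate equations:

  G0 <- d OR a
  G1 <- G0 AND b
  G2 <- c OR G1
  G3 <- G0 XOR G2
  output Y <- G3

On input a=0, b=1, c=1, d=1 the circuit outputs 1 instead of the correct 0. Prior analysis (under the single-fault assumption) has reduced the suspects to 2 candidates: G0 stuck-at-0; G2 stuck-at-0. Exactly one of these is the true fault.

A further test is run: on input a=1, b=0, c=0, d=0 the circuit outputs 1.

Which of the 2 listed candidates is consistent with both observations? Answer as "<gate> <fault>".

G2 stuck-at-0

Evaluate each candidate on input a=1, b=0, c=0, d=0:
  G0 stuck-at-0: G0=0 [stuck-at-0], G1=0, G2=0, G3=0 → 0 — eliminated
  G2 stuck-at-0: G0=1, G1=0, G2=0 [stuck-at-0], G3=1 → 1 — matches
Only G2 stuck-at-0 reproduces the observed 1.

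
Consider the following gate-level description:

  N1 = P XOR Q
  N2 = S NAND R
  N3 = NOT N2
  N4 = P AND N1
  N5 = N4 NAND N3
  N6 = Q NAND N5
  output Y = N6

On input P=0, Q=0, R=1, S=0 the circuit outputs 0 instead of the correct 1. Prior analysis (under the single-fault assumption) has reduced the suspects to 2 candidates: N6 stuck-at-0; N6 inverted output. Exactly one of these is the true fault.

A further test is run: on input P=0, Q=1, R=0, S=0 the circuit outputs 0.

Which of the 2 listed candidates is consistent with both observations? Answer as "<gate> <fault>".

N6 stuck-at-0

Evaluate each candidate on input P=0, Q=1, R=0, S=0:
  N6 stuck-at-0: N1=1, N2=1, N3=0, N4=0, N5=1, N6=0 [stuck-at-0] → 0 — matches
  N6 inverted output: N1=1, N2=1, N3=0, N4=0, N5=1, N6=1 [inverted output] → 1 — eliminated
Only N6 stuck-at-0 reproduces the observed 0.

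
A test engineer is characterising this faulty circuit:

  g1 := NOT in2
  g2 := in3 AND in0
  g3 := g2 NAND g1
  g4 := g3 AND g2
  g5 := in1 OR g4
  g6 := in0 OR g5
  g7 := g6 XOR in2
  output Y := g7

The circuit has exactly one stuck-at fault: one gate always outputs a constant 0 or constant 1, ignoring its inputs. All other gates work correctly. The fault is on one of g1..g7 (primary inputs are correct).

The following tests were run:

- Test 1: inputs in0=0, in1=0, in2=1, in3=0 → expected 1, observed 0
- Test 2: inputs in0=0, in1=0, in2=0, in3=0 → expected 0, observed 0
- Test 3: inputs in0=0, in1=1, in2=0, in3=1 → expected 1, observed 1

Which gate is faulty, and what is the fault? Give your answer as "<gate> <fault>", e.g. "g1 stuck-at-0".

Fault-free values for test 1 (in0=0, in1=0, in2=1, in3=0): g1=0, g2=0, g3=1, g4=0, g5=0, g6=0, g7=1, giving Y=1. Observed 0.
Test 1: faults giving observed 0 are {g2 stuck-at-1, g4 stuck-at-1, g5 stuck-at-1, g6 stuck-at-1, g7 stuck-at-0}.
Test 2 (in0=0, in1=0, in2=0, in3=0): fault-free g1=1, g2=0, g3=1, g4=0, g5=0, g6=0, g7=0 → 0; observed 0. Eliminates g4 stuck-at-1, g5 stuck-at-1, g6 stuck-at-1.
Test 3 (in0=0, in1=1, in2=0, in3=1): fault-free g1=1, g2=0, g3=1, g4=0, g5=1, g6=1, g7=1 → 1; observed 1. Eliminates g7 stuck-at-0.
Only g2 stuck-at-1 is consistent with every test.

g2 stuck-at-1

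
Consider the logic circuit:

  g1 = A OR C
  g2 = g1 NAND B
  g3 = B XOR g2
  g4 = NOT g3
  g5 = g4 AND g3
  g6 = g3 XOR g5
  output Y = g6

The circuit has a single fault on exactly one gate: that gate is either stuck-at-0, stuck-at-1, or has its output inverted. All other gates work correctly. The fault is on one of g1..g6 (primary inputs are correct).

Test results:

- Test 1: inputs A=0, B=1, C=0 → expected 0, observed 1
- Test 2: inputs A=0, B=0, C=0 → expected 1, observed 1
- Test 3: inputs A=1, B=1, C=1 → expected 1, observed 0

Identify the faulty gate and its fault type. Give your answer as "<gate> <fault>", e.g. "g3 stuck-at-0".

Fault-free values for test 1 (A=0, B=1, C=0): g1=0, g2=1, g3=0, g4=1, g5=0, g6=0, giving Y=0. Observed 1.
Test 1: faults giving observed 1 are {g1 stuck-at-1, g1 inverted output, g2 stuck-at-0, g2 inverted output, g3 stuck-at-1, g3 inverted output, g5 stuck-at-1, g5 inverted output, g6 stuck-at-1, g6 inverted output}.
Test 2 (A=0, B=0, C=0): fault-free g1=0, g2=1, g3=1, g4=0, g5=0, g6=1 → 1; observed 1. Eliminates g2 stuck-at-0, g2 inverted output, g3 inverted output, g5 stuck-at-1, g5 inverted output, g6 inverted output.
Test 3 (A=1, B=1, C=1): fault-free g1=1, g2=0, g3=1, g4=0, g5=0, g6=1 → 1; observed 0. Eliminates g1 stuck-at-1, g3 stuck-at-1, g6 stuck-at-1.
Only g1 inverted output is consistent with every test.

g1 inverted output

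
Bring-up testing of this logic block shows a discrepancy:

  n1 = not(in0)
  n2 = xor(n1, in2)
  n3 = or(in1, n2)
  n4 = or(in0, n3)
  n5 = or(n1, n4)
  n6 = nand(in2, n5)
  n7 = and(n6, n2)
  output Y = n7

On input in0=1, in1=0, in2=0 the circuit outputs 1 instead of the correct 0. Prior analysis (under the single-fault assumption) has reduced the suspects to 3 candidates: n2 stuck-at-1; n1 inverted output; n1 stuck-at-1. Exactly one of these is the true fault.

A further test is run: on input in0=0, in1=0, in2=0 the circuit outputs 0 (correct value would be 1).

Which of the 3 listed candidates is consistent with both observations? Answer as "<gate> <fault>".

Evaluate each candidate on input in0=0, in1=0, in2=0:
  n2 stuck-at-1: n1=1, n2=1 [stuck-at-1], n3=1, n4=1, n5=1, n6=1, n7=1 → 1 — eliminated
  n1 inverted output: n1=0 [inverted output], n2=0, n3=0, n4=0, n5=0, n6=1, n7=0 → 0 — matches
  n1 stuck-at-1: n1=1 [stuck-at-1], n2=1, n3=1, n4=1, n5=1, n6=1, n7=1 → 1 — eliminated
Only n1 inverted output reproduces the observed 0.

n1 inverted output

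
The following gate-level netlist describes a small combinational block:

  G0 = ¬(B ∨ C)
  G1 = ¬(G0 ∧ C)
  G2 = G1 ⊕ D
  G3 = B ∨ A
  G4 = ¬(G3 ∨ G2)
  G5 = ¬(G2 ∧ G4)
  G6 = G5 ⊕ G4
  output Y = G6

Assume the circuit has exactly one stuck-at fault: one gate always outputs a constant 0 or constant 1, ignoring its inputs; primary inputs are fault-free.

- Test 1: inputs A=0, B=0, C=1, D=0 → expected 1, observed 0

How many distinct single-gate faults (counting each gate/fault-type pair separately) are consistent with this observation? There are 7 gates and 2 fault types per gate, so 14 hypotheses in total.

Fault-free: G0=0, G1=1, G2=1, G3=0, G4=0, G5=1, G6=1 → 1. Observed 0.
  G0 stuck-at-0: output 1 ✗
  G0 stuck-at-1: output 0 ✓
  G1 stuck-at-0: output 0 ✓
  G1 stuck-at-1: output 1 ✗
  G2 stuck-at-0: output 0 ✓
  G2 stuck-at-1: output 1 ✗
  G3 stuck-at-0: output 1 ✗
  G3 stuck-at-1: output 1 ✗
  G4 stuck-at-0: output 1 ✗
  G4 stuck-at-1: output 1 ✗
  G5 stuck-at-0: output 0 ✓
  G5 stuck-at-1: output 1 ✗
  G6 stuck-at-0: output 0 ✓
  G6 stuck-at-1: output 1 ✗
Consistent faults: {G0 stuck-at-1, G1 stuck-at-0, G2 stuck-at-0, G5 stuck-at-0, G6 stuck-at-0} — 5 in all.

5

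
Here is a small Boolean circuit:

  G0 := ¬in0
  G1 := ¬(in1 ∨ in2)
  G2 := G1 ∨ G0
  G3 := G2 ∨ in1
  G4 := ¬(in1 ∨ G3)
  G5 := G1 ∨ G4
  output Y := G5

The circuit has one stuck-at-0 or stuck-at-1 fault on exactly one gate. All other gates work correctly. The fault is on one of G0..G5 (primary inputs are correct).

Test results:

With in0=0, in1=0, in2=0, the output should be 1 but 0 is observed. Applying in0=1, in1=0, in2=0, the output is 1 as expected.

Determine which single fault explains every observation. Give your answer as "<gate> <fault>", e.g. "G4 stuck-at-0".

Fault-free values for test 1 (in0=0, in1=0, in2=0): G0=1, G1=1, G2=1, G3=1, G4=0, G5=1, giving Y=1. Observed 0.
Test 1: faults giving observed 0 are {G1 stuck-at-0, G5 stuck-at-0}.
Test 2 (in0=1, in1=0, in2=0): fault-free G0=0, G1=1, G2=1, G3=1, G4=0, G5=1 → 1; observed 1. Eliminates G5 stuck-at-0.
Only G1 stuck-at-0 is consistent with every test.

G1 stuck-at-0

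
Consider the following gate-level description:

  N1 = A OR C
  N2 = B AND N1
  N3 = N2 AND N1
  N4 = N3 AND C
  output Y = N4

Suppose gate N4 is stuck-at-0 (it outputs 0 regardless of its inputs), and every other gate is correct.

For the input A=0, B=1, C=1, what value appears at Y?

Propagate with N4 forced: N1=1, N2=1, N3=1, N4=0 [stuck-at-0].
So Y = 0. (Without the fault it would be 1.)

0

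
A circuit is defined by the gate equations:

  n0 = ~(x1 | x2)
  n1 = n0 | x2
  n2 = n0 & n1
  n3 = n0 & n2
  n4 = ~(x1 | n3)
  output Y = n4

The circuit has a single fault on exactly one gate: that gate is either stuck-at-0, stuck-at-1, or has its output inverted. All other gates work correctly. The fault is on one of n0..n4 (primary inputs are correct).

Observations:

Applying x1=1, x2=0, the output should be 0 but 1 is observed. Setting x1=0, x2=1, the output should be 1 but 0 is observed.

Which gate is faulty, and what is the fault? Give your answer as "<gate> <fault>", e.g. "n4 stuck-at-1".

Fault-free values for test 1 (x1=1, x2=0): n0=0, n1=0, n2=0, n3=0, n4=0, giving Y=0. Observed 1.
Test 1: faults giving observed 1 are {n4 stuck-at-1, n4 inverted output}.
Test 2 (x1=0, x2=1): fault-free n0=0, n1=1, n2=0, n3=0, n4=1 → 1; observed 0. Eliminates n4 stuck-at-1.
Only n4 inverted output is consistent with every test.

n4 inverted output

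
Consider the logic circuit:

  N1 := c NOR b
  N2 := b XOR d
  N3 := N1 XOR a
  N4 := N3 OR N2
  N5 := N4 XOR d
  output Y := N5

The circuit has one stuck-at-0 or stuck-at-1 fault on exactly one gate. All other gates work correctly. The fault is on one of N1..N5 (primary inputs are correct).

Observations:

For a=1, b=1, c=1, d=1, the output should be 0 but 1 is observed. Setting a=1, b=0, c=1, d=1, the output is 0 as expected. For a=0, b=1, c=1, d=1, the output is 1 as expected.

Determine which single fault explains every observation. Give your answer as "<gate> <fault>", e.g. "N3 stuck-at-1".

N3 stuck-at-0

Fault-free values for test 1 (a=1, b=1, c=1, d=1): N1=0, N2=0, N3=1, N4=1, N5=0, giving Y=0. Observed 1.
Test 1: faults giving observed 1 are {N1 stuck-at-1, N3 stuck-at-0, N4 stuck-at-0, N5 stuck-at-1}.
Test 2 (a=1, b=0, c=1, d=1): fault-free N1=0, N2=1, N3=1, N4=1, N5=0 → 0; observed 0. Eliminates N4 stuck-at-0, N5 stuck-at-1.
Test 3 (a=0, b=1, c=1, d=1): fault-free N1=0, N2=0, N3=0, N4=0, N5=1 → 1; observed 1. Eliminates N1 stuck-at-1.
Only N3 stuck-at-0 is consistent with every test.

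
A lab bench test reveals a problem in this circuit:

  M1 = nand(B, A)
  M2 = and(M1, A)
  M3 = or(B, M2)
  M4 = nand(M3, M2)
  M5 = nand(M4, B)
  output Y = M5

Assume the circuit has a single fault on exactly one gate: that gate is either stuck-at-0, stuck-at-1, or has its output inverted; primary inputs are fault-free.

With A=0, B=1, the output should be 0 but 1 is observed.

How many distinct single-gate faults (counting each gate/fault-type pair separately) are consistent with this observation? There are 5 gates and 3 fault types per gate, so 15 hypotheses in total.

Fault-free: M1=1, M2=0, M3=1, M4=1, M5=0 → 0. Observed 1.
  M1: none of the 3 fault types match ✗
  M2: stuck-at-1, inverted output ✓; others ✗
  M3: none of the 3 fault types match ✗
  M4: stuck-at-0, inverted output ✓; others ✗
  M5: stuck-at-1, inverted output ✓; others ✗
Consistent faults: {M2 stuck-at-1, M2 inverted output, M4 stuck-at-0, M4 inverted output, M5 stuck-at-1, M5 inverted output} — 6 in all.

6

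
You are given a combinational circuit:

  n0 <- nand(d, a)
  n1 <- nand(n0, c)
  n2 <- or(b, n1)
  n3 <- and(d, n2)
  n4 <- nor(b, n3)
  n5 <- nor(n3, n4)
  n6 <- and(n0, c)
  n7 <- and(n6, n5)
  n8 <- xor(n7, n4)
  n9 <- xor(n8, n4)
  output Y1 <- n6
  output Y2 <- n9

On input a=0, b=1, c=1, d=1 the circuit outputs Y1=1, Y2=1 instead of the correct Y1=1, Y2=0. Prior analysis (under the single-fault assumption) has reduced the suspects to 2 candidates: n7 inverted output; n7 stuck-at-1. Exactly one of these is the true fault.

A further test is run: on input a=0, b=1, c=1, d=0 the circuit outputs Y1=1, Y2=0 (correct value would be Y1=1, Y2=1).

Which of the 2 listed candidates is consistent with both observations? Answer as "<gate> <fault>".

n7 inverted output

Evaluate each candidate on input a=0, b=1, c=1, d=0:
  n7 inverted output: n0=1, n1=0, n2=1, n3=0, n4=0, n5=1, n6=1, n7=0 [inverted output], n8=0, n9=0 → Y1=1, Y2=0 — matches
  n7 stuck-at-1: n0=1, n1=0, n2=1, n3=0, n4=0, n5=1, n6=1, n7=1 [stuck-at-1], n8=1, n9=1 → Y1=1, Y2=1 — eliminated
Only n7 inverted output reproduces the observed Y1=1, Y2=0.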